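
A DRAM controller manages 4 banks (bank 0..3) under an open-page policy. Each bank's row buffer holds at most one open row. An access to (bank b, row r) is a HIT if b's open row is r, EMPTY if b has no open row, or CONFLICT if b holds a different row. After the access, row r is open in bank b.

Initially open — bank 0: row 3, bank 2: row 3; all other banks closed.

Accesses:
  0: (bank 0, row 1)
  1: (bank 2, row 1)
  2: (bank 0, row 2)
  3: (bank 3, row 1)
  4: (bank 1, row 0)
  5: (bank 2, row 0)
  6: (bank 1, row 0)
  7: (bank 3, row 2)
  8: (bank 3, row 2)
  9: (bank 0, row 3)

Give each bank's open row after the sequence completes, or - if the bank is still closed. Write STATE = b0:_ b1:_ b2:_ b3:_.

#0 (0,1) C  (was 3)
#1 (2,1) C  (was 3)
#2 (0,2) C  (was 1)
#3 (3,1) E
#4 (1,0) E
#5 (2,0) C  (was 1)
#6 (1,0) H  (was 0)
#7 (3,2) C  (was 1)
#8 (3,2) H  (was 2)
#9 (0,3) C  (was 2)

STATE = b0:3 b1:0 b2:0 b3:2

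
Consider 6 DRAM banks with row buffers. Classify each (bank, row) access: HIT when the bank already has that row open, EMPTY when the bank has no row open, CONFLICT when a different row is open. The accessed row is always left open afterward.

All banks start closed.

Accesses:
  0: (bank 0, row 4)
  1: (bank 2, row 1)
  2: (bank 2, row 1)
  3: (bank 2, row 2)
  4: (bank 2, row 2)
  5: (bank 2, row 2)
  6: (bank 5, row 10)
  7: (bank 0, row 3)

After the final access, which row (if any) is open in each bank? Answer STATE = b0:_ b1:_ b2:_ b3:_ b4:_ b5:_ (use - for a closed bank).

  [0] b0 r4: no row ⇒ E
  [1] b2 r1: no row ⇒ E
  [2] b2 r1: had r1 ⇒ H
  [3] b2 r2: had r1 ⇒ C
  [4] b2 r2: had r2 ⇒ H
  [5] b2 r2: had r2 ⇒ H
  [6] b5 r10: no row ⇒ E
  [7] b0 r3: had r4 ⇒ C

STATE = b0:3 b1:- b2:2 b3:- b4:- b5:10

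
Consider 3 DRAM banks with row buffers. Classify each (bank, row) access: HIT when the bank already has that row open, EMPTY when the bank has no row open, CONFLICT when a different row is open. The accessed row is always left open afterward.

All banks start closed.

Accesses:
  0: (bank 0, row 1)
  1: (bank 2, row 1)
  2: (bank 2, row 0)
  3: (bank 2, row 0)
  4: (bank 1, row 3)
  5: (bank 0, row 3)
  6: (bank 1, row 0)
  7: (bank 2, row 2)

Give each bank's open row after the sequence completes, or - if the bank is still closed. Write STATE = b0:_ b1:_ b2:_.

STATE = b0:3 b1:0 b2:2

0: bank 0 row 1 — prev None → EMPTY
1: bank 2 row 1 — prev None → EMPTY
2: bank 2 row 0 — prev 1 → CONFLICT
3: bank 2 row 0 — prev 0 → HIT
4: bank 1 row 3 — prev None → EMPTY
5: bank 0 row 3 — prev 1 → CONFLICT
6: bank 1 row 0 — prev 3 → CONFLICT
7: bank 2 row 2 — prev 0 → CONFLICT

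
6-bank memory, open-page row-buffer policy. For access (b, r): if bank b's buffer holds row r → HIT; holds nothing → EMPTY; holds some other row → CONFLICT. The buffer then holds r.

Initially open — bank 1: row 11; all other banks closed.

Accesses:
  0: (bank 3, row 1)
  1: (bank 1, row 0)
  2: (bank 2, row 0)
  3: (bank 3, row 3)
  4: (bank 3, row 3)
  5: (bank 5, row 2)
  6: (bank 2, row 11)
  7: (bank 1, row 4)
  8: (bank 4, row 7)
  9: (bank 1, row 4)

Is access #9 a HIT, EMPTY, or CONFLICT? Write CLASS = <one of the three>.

  [0] b3 r1: no row ⇒ E
  [1] b1 r0: had r11 ⇒ C
  [2] b2 r0: no row ⇒ E
  [3] b3 r3: had r1 ⇒ C
  [4] b3 r3: had r3 ⇒ H
  [5] b5 r2: no row ⇒ E
  [6] b2 r11: had r0 ⇒ C
  [7] b1 r4: had r0 ⇒ C
  [8] b4 r7: no row ⇒ E
  [9] b1 r4: had r4 ⇒ H

CLASS = HIT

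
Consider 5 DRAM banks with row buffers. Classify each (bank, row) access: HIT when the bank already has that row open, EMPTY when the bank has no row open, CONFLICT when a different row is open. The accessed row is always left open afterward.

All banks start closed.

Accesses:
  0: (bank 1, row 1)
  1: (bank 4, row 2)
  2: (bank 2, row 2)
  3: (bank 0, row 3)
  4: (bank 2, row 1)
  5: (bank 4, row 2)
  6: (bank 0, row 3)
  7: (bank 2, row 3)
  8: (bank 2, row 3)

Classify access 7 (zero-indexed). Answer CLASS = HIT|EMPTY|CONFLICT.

  [0] b1 r1: no row ⇒ E
  [1] b4 r2: no row ⇒ E
  [2] b2 r2: no row ⇒ E
  [3] b0 r3: no row ⇒ E
  [4] b2 r1: had r2 ⇒ C
  [5] b4 r2: had r2 ⇒ H
  [6] b0 r3: had r3 ⇒ H
  [7] b2 r3: had r1 ⇒ C
  [8] b2 r3: had r3 ⇒ H

CLASS = CONFLICT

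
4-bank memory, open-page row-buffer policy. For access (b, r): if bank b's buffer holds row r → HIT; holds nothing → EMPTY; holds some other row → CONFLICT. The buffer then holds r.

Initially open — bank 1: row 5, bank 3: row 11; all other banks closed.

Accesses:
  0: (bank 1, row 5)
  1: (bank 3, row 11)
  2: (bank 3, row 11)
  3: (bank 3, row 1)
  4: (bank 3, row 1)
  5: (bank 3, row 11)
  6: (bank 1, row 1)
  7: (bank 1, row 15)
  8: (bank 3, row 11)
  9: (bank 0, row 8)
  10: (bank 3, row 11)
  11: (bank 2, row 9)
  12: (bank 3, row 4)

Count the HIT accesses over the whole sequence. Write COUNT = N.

COUNT = 6

  [0] b1 r5: had r5 ⇒ H
  [1] b3 r11: had r11 ⇒ H
  [2] b3 r11: had r11 ⇒ H
  [3] b3 r1: had r11 ⇒ C
  [4] b3 r1: had r1 ⇒ H
  [5] b3 r11: had r1 ⇒ C
  [6] b1 r1: had r5 ⇒ C
  [7] b1 r15: had r1 ⇒ C
  [8] b3 r11: had r11 ⇒ H
  [9] b0 r8: no row ⇒ E
  [10] b3 r11: had r11 ⇒ H
  [11] b2 r9: no row ⇒ E
  [12] b3 r4: had r11 ⇒ C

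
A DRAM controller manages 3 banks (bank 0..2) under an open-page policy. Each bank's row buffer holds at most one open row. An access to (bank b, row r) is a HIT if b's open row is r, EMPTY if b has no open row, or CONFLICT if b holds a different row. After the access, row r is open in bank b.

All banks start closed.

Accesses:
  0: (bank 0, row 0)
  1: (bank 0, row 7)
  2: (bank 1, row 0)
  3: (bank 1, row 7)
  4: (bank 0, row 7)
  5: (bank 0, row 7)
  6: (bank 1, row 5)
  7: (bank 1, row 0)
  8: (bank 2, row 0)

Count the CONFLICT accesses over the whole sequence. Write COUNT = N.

COUNT = 4

step 0: bank0 None->0 [EMPTY]
step 1: bank0 0->7 [CONFLICT]
step 2: bank1 None->0 [EMPTY]
step 3: bank1 0->7 [CONFLICT]
step 4: bank0 7->7 [HIT]
step 5: bank0 7->7 [HIT]
step 6: bank1 7->5 [CONFLICT]
step 7: bank1 5->0 [CONFLICT]
step 8: bank2 None->0 [EMPTY]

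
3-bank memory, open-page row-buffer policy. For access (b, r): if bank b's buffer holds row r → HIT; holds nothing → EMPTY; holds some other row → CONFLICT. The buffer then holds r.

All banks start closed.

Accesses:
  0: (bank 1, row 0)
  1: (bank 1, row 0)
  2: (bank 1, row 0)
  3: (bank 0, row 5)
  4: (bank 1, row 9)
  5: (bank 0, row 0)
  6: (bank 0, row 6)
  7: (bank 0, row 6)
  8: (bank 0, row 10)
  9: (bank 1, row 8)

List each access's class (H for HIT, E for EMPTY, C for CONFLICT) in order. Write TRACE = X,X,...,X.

0: bank 1 row 0 — prev None → EMPTY
1: bank 1 row 0 — prev 0 → HIT
2: bank 1 row 0 — prev 0 → HIT
3: bank 0 row 5 — prev None → EMPTY
4: bank 1 row 9 — prev 0 → CONFLICT
5: bank 0 row 0 — prev 5 → CONFLICT
6: bank 0 row 6 — prev 0 → CONFLICT
7: bank 0 row 6 — prev 6 → HIT
8: bank 0 row 10 — prev 6 → CONFLICT
9: bank 1 row 8 — prev 9 → CONFLICT

TRACE = E,H,H,E,C,C,C,H,C,C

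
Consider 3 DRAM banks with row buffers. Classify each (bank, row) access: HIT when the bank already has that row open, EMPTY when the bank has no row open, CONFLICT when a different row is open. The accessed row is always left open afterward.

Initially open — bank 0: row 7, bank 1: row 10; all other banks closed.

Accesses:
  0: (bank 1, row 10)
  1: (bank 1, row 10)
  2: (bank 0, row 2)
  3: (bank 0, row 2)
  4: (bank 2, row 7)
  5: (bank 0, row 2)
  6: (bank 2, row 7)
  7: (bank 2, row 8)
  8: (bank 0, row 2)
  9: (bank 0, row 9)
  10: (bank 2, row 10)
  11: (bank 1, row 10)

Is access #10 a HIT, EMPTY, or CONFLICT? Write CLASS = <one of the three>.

CLASS = CONFLICT

0: bank 1 row 10 — prev 10 → HIT
1: bank 1 row 10 — prev 10 → HIT
2: bank 0 row 2 — prev 7 → CONFLICT
3: bank 0 row 2 — prev 2 → HIT
4: bank 2 row 7 — prev None → EMPTY
5: bank 0 row 2 — prev 2 → HIT
6: bank 2 row 7 — prev 7 → HIT
7: bank 2 row 8 — prev 7 → CONFLICT
8: bank 0 row 2 — prev 2 → HIT
9: bank 0 row 9 — prev 2 → CONFLICT
10: bank 2 row 10 — prev 8 → CONFLICT
11: bank 1 row 10 — prev 10 → HIT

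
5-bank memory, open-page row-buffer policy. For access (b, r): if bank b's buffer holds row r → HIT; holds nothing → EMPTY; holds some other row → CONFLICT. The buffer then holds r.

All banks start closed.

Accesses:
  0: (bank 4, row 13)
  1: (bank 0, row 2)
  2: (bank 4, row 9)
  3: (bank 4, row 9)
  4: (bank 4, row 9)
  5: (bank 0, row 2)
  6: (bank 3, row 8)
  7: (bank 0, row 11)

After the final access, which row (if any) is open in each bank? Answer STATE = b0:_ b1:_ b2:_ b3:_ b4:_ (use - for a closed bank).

  [0] b4 r13: no row ⇒ E
  [1] b0 r2: no row ⇒ E
  [2] b4 r9: had r13 ⇒ C
  [3] b4 r9: had r9 ⇒ H
  [4] b4 r9: had r9 ⇒ H
  [5] b0 r2: had r2 ⇒ H
  [6] b3 r8: no row ⇒ E
  [7] b0 r11: had r2 ⇒ C

STATE = b0:11 b1:- b2:- b3:8 b4:9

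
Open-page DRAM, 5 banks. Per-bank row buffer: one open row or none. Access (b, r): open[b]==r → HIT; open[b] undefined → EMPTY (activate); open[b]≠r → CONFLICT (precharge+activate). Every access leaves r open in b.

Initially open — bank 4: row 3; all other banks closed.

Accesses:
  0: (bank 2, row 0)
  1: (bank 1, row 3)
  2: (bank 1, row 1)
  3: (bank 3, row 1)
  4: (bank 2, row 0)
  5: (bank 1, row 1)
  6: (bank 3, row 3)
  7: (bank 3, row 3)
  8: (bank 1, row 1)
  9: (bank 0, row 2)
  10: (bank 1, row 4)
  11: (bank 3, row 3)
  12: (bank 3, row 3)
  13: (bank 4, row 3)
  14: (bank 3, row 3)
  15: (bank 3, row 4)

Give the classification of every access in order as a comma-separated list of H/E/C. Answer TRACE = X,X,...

TRACE = E,E,C,E,H,H,C,H,H,E,C,H,H,H,H,C

step 0: bank2 None->0 [EMPTY]
step 1: bank1 None->3 [EMPTY]
step 2: bank1 3->1 [CONFLICT]
step 3: bank3 None->1 [EMPTY]
step 4: bank2 0->0 [HIT]
step 5: bank1 1->1 [HIT]
step 6: bank3 1->3 [CONFLICT]
step 7: bank3 3->3 [HIT]
step 8: bank1 1->1 [HIT]
step 9: bank0 None->2 [EMPTY]
step 10: bank1 1->4 [CONFLICT]
step 11: bank3 3->3 [HIT]
step 12: bank3 3->3 [HIT]
step 13: bank4 3->3 [HIT]
step 14: bank3 3->3 [HIT]
step 15: bank3 3->4 [CONFLICT]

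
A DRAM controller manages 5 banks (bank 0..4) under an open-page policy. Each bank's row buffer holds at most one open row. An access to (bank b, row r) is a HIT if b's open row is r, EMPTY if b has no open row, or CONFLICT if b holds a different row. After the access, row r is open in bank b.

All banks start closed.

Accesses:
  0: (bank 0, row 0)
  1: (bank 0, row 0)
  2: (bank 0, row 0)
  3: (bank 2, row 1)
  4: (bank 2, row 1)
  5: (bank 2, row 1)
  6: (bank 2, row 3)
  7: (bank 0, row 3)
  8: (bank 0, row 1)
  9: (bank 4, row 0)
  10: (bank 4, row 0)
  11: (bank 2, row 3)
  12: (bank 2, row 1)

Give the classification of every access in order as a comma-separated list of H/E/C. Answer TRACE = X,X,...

#0 (0,0) E
#1 (0,0) H  (was 0)
#2 (0,0) H  (was 0)
#3 (2,1) E
#4 (2,1) H  (was 1)
#5 (2,1) H  (was 1)
#6 (2,3) C  (was 1)
#7 (0,3) C  (was 0)
#8 (0,1) C  (was 3)
#9 (4,0) E
#10 (4,0) H  (was 0)
#11 (2,3) H  (was 3)
#12 (2,1) C  (was 3)

TRACE = E,H,H,E,H,H,C,C,C,E,H,H,C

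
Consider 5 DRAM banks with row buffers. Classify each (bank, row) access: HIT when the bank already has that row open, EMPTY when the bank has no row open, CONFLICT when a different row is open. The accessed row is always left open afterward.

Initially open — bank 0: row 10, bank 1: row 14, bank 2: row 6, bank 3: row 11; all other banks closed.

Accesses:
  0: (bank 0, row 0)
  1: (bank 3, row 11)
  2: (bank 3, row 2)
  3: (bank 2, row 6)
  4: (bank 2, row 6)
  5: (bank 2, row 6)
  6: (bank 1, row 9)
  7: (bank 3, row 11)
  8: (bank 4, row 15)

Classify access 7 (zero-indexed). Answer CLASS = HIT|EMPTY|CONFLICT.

CLASS = CONFLICT

step 0: bank0 10->0 [CONFLICT]
step 1: bank3 11->11 [HIT]
step 2: bank3 11->2 [CONFLICT]
step 3: bank2 6->6 [HIT]
step 4: bank2 6->6 [HIT]
step 5: bank2 6->6 [HIT]
step 6: bank1 14->9 [CONFLICT]
step 7: bank3 2->11 [CONFLICT]
step 8: bank4 None->15 [EMPTY]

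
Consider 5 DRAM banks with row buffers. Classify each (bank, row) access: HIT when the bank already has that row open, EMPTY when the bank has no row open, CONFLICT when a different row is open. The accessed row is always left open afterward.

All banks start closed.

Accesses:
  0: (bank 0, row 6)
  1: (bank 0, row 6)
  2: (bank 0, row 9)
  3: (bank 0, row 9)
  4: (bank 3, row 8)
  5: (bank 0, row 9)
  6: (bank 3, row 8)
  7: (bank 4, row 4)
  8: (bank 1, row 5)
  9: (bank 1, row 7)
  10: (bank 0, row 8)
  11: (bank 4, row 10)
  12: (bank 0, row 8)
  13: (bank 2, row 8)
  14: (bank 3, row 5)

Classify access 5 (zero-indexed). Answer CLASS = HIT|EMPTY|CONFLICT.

#0 (0,6) E
#1 (0,6) H  (was 6)
#2 (0,9) C  (was 6)
#3 (0,9) H  (was 9)
#4 (3,8) E
#5 (0,9) H  (was 9)
#6 (3,8) H  (was 8)
#7 (4,4) E
#8 (1,5) E
#9 (1,7) C  (was 5)
#10 (0,8) C  (was 9)
#11 (4,10) C  (was 4)
#12 (0,8) H  (was 8)
#13 (2,8) E
#14 (3,5) C  (was 8)

CLASS = HIT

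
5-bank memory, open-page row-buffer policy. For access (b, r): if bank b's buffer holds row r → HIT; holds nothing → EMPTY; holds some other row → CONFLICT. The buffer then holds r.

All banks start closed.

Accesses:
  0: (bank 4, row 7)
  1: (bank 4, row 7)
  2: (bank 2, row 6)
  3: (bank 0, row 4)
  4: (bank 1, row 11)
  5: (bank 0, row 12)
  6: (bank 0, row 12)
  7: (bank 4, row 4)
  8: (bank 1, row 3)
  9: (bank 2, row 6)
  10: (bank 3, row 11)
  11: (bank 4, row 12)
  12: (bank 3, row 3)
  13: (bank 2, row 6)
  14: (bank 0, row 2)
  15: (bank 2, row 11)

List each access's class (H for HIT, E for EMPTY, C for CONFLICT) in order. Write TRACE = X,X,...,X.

TRACE = E,H,E,E,E,C,H,C,C,H,E,C,C,H,C,C

0: bank 4 row 7 — prev None → EMPTY
1: bank 4 row 7 — prev 7 → HIT
2: bank 2 row 6 — prev None → EMPTY
3: bank 0 row 4 — prev None → EMPTY
4: bank 1 row 11 — prev None → EMPTY
5: bank 0 row 12 — prev 4 → CONFLICT
6: bank 0 row 12 — prev 12 → HIT
7: bank 4 row 4 — prev 7 → CONFLICT
8: bank 1 row 3 — prev 11 → CONFLICT
9: bank 2 row 6 — prev 6 → HIT
10: bank 3 row 11 — prev None → EMPTY
11: bank 4 row 12 — prev 4 → CONFLICT
12: bank 3 row 3 — prev 11 → CONFLICT
13: bank 2 row 6 — prev 6 → HIT
14: bank 0 row 2 — prev 12 → CONFLICT
15: bank 2 row 11 — prev 6 → CONFLICT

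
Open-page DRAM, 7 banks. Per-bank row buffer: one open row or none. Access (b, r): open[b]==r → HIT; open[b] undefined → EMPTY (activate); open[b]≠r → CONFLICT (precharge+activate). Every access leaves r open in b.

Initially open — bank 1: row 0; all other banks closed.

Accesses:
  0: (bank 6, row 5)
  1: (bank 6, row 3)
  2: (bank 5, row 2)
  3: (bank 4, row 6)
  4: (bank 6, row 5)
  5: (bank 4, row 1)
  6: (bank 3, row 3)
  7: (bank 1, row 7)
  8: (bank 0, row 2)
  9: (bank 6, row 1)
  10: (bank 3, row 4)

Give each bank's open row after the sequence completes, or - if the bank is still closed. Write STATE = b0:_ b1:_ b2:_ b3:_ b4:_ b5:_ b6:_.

STATE = b0:2 b1:7 b2:- b3:4 b4:1 b5:2 b6:1

  [0] b6 r5: no row ⇒ E
  [1] b6 r3: had r5 ⇒ C
  [2] b5 r2: no row ⇒ E
  [3] b4 r6: no row ⇒ E
  [4] b6 r5: had r3 ⇒ C
  [5] b4 r1: had r6 ⇒ C
  [6] b3 r3: no row ⇒ E
  [7] b1 r7: had r0 ⇒ C
  [8] b0 r2: no row ⇒ E
  [9] b6 r1: had r5 ⇒ C
  [10] b3 r4: had r3 ⇒ C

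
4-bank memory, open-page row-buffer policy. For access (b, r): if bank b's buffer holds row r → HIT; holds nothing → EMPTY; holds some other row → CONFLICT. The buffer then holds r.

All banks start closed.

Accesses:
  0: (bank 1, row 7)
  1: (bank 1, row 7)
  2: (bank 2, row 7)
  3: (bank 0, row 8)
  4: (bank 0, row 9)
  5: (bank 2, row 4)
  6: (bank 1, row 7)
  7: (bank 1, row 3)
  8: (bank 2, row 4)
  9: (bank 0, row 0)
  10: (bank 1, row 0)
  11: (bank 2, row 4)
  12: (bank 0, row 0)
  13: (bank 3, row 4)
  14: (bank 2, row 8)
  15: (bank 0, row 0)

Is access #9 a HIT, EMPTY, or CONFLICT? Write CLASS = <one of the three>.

step 0: bank1 None->7 [EMPTY]
step 1: bank1 7->7 [HIT]
step 2: bank2 None->7 [EMPTY]
step 3: bank0 None->8 [EMPTY]
step 4: bank0 8->9 [CONFLICT]
step 5: bank2 7->4 [CONFLICT]
step 6: bank1 7->7 [HIT]
step 7: bank1 7->3 [CONFLICT]
step 8: bank2 4->4 [HIT]
step 9: bank0 9->0 [CONFLICT]
step 10: bank1 3->0 [CONFLICT]
step 11: bank2 4->4 [HIT]
step 12: bank0 0->0 [HIT]
step 13: bank3 None->4 [EMPTY]
step 14: bank2 4->8 [CONFLICT]
step 15: bank0 0->0 [HIT]

CLASS = CONFLICT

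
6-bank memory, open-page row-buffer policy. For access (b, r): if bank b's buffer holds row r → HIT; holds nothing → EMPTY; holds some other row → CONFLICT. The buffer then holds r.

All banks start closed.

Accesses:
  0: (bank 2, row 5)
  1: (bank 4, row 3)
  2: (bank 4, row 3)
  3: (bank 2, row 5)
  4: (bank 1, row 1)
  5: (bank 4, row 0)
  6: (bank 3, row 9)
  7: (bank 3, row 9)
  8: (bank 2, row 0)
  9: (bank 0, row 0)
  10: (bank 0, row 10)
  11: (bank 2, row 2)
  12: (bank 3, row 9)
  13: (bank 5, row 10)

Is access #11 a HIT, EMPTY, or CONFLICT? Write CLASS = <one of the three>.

0: bank 2 row 5 — prev None → EMPTY
1: bank 4 row 3 — prev None → EMPTY
2: bank 4 row 3 — prev 3 → HIT
3: bank 2 row 5 — prev 5 → HIT
4: bank 1 row 1 — prev None → EMPTY
5: bank 4 row 0 — prev 3 → CONFLICT
6: bank 3 row 9 — prev None → EMPTY
7: bank 3 row 9 — prev 9 → HIT
8: bank 2 row 0 — prev 5 → CONFLICT
9: bank 0 row 0 — prev None → EMPTY
10: bank 0 row 10 — prev 0 → CONFLICT
11: bank 2 row 2 — prev 0 → CONFLICT
12: bank 3 row 9 — prev 9 → HIT
13: bank 5 row 10 — prev None → EMPTY

CLASS = CONFLICT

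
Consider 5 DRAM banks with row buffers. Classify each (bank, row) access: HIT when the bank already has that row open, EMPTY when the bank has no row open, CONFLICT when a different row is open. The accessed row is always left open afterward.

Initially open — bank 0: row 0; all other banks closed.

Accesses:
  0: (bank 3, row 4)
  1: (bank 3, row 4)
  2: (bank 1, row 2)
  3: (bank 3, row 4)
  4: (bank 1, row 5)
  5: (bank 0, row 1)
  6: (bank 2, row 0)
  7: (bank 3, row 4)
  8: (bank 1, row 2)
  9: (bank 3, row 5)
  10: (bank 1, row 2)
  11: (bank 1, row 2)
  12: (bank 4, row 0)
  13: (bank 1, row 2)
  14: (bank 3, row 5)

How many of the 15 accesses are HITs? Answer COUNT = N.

COUNT = 7

#0 (3,4) E
#1 (3,4) H  (was 4)
#2 (1,2) E
#3 (3,4) H  (was 4)
#4 (1,5) C  (was 2)
#5 (0,1) C  (was 0)
#6 (2,0) E
#7 (3,4) H  (was 4)
#8 (1,2) C  (was 5)
#9 (3,5) C  (was 4)
#10 (1,2) H  (was 2)
#11 (1,2) H  (was 2)
#12 (4,0) E
#13 (1,2) H  (was 2)
#14 (3,5) H  (was 5)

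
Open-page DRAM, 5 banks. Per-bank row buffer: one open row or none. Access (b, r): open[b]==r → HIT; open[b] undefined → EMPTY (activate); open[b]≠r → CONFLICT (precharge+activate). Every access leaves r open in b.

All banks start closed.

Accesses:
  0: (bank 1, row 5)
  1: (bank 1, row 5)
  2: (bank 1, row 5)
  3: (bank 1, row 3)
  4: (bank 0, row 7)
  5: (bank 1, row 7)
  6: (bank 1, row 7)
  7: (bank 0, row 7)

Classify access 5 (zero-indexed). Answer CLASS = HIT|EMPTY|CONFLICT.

CLASS = CONFLICT

0: bank 1 row 5 — prev None → EMPTY
1: bank 1 row 5 — prev 5 → HIT
2: bank 1 row 5 — prev 5 → HIT
3: bank 1 row 3 — prev 5 → CONFLICT
4: bank 0 row 7 — prev None → EMPTY
5: bank 1 row 7 — prev 3 → CONFLICT
6: bank 1 row 7 — prev 7 → HIT
7: bank 0 row 7 — prev 7 → HIT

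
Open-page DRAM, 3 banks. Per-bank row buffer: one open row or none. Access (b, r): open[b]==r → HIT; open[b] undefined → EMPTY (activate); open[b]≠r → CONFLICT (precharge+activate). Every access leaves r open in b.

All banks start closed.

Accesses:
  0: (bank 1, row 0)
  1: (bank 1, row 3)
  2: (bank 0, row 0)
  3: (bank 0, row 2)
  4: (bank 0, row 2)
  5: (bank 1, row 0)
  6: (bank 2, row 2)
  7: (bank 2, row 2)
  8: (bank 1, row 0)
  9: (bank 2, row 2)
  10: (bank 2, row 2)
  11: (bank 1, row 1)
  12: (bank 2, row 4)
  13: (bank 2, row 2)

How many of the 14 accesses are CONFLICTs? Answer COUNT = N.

COUNT = 6

step 0: bank1 None->0 [EMPTY]
step 1: bank1 0->3 [CONFLICT]
step 2: bank0 None->0 [EMPTY]
step 3: bank0 0->2 [CONFLICT]
step 4: bank0 2->2 [HIT]
step 5: bank1 3->0 [CONFLICT]
step 6: bank2 None->2 [EMPTY]
step 7: bank2 2->2 [HIT]
step 8: bank1 0->0 [HIT]
step 9: bank2 2->2 [HIT]
step 10: bank2 2->2 [HIT]
step 11: bank1 0->1 [CONFLICT]
step 12: bank2 2->4 [CONFLICT]
step 13: bank2 4->2 [CONFLICT]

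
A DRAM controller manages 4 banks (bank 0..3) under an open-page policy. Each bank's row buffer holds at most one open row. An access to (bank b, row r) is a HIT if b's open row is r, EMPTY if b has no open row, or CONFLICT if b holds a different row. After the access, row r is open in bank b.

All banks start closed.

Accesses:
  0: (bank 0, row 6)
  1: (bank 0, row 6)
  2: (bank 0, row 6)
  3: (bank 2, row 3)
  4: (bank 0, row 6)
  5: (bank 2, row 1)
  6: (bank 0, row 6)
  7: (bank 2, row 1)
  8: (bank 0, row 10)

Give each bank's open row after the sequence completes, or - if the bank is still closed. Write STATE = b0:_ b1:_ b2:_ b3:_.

STATE = b0:10 b1:- b2:1 b3:-

step 0: bank0 None->6 [EMPTY]
step 1: bank0 6->6 [HIT]
step 2: bank0 6->6 [HIT]
step 3: bank2 None->3 [EMPTY]
step 4: bank0 6->6 [HIT]
step 5: bank2 3->1 [CONFLICT]
step 6: bank0 6->6 [HIT]
step 7: bank2 1->1 [HIT]
step 8: bank0 6->10 [CONFLICT]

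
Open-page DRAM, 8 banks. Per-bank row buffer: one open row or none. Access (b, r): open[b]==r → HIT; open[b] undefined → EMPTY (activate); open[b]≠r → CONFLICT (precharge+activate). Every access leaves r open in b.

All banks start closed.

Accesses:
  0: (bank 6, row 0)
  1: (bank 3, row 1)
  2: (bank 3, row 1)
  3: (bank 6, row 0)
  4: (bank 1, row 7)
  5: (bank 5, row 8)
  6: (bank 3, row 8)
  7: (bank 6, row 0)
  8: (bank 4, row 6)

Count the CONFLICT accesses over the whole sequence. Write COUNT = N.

0: bank 6 row 0 — prev None → EMPTY
1: bank 3 row 1 — prev None → EMPTY
2: bank 3 row 1 — prev 1 → HIT
3: bank 6 row 0 — prev 0 → HIT
4: bank 1 row 7 — prev None → EMPTY
5: bank 5 row 8 — prev None → EMPTY
6: bank 3 row 8 — prev 1 → CONFLICT
7: bank 6 row 0 — prev 0 → HIT
8: bank 4 row 6 — prev None → EMPTY

COUNT = 1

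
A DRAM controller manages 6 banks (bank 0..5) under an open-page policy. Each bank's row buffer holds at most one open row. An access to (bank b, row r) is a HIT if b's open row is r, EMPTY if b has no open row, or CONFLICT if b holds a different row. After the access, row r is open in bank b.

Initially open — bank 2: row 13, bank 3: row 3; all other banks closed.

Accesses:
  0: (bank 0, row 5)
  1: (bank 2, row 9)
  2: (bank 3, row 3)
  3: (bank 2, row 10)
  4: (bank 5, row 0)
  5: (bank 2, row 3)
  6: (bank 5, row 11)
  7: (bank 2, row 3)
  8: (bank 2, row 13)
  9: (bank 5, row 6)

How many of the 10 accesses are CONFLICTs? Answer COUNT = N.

step 0: bank0 None->5 [EMPTY]
step 1: bank2 13->9 [CONFLICT]
step 2: bank3 3->3 [HIT]
step 3: bank2 9->10 [CONFLICT]
step 4: bank5 None->0 [EMPTY]
step 5: bank2 10->3 [CONFLICT]
step 6: bank5 0->11 [CONFLICT]
step 7: bank2 3->3 [HIT]
step 8: bank2 3->13 [CONFLICT]
step 9: bank5 11->6 [CONFLICT]

COUNT = 6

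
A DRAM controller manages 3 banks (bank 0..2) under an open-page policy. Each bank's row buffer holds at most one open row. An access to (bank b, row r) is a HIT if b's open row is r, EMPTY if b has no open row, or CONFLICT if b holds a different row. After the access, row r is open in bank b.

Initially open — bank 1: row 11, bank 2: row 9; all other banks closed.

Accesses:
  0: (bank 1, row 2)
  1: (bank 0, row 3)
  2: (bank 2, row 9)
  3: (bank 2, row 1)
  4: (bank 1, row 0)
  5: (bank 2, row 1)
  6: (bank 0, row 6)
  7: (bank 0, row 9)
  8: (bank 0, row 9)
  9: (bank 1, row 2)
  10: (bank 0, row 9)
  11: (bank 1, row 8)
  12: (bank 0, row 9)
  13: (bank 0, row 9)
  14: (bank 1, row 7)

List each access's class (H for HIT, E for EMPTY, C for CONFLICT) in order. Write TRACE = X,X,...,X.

0: bank 1 row 2 — prev 11 → CONFLICT
1: bank 0 row 3 — prev None → EMPTY
2: bank 2 row 9 — prev 9 → HIT
3: bank 2 row 1 — prev 9 → CONFLICT
4: bank 1 row 0 — prev 2 → CONFLICT
5: bank 2 row 1 — prev 1 → HIT
6: bank 0 row 6 — prev 3 → CONFLICT
7: bank 0 row 9 — prev 6 → CONFLICT
8: bank 0 row 9 — prev 9 → HIT
9: bank 1 row 2 — prev 0 → CONFLICT
10: bank 0 row 9 — prev 9 → HIT
11: bank 1 row 8 — prev 2 → CONFLICT
12: bank 0 row 9 — prev 9 → HIT
13: bank 0 row 9 — prev 9 → HIT
14: bank 1 row 7 — prev 8 → CONFLICT

TRACE = C,E,H,C,C,H,C,C,H,C,H,C,H,H,C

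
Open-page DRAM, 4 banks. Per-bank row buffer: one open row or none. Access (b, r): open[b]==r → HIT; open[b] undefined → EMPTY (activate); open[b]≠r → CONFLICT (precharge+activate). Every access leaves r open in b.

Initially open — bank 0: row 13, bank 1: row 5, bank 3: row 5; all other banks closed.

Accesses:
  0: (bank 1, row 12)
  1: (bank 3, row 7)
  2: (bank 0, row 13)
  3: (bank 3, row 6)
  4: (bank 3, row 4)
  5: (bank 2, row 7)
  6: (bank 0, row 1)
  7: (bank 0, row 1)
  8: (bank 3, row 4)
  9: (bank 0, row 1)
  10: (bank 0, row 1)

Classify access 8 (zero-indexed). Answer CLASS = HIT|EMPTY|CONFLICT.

CLASS = HIT

#0 (1,12) C  (was 5)
#1 (3,7) C  (was 5)
#2 (0,13) H  (was 13)
#3 (3,6) C  (was 7)
#4 (3,4) C  (was 6)
#5 (2,7) E
#6 (0,1) C  (was 13)
#7 (0,1) H  (was 1)
#8 (3,4) H  (was 4)
#9 (0,1) H  (was 1)
#10 (0,1) H  (was 1)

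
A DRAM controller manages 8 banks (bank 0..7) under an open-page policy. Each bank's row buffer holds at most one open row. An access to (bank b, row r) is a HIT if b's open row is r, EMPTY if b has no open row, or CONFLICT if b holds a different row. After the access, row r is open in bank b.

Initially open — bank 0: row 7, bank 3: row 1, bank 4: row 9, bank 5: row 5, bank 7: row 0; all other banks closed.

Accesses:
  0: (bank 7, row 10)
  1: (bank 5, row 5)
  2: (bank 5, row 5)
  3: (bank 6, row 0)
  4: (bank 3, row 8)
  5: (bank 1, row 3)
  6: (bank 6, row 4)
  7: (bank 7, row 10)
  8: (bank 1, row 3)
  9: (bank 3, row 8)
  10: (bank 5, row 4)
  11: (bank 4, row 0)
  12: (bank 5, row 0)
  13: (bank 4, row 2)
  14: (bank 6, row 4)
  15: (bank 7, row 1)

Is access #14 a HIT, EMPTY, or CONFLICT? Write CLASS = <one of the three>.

0: bank 7 row 10 — prev 0 → CONFLICT
1: bank 5 row 5 — prev 5 → HIT
2: bank 5 row 5 — prev 5 → HIT
3: bank 6 row 0 — prev None → EMPTY
4: bank 3 row 8 — prev 1 → CONFLICT
5: bank 1 row 3 — prev None → EMPTY
6: bank 6 row 4 — prev 0 → CONFLICT
7: bank 7 row 10 — prev 10 → HIT
8: bank 1 row 3 — prev 3 → HIT
9: bank 3 row 8 — prev 8 → HIT
10: bank 5 row 4 — prev 5 → CONFLICT
11: bank 4 row 0 — prev 9 → CONFLICT
12: bank 5 row 0 — prev 4 → CONFLICT
13: bank 4 row 2 — prev 0 → CONFLICT
14: bank 6 row 4 — prev 4 → HIT
15: bank 7 row 1 — prev 10 → CONFLICT

CLASS = HIT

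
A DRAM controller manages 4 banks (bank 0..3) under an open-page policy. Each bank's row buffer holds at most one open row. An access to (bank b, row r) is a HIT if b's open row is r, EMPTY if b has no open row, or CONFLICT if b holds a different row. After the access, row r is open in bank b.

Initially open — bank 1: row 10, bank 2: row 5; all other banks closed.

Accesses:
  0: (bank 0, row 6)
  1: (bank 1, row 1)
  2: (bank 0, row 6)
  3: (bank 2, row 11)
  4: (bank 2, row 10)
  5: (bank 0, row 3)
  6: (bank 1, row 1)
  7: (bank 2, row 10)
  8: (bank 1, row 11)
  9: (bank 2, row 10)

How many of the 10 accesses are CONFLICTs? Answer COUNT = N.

COUNT = 5

  [0] b0 r6: no row ⇒ E
  [1] b1 r1: had r10 ⇒ C
  [2] b0 r6: had r6 ⇒ H
  [3] b2 r11: had r5 ⇒ C
  [4] b2 r10: had r11 ⇒ C
  [5] b0 r3: had r6 ⇒ C
  [6] b1 r1: had r1 ⇒ H
  [7] b2 r10: had r10 ⇒ H
  [8] b1 r11: had r1 ⇒ C
  [9] b2 r10: had r10 ⇒ H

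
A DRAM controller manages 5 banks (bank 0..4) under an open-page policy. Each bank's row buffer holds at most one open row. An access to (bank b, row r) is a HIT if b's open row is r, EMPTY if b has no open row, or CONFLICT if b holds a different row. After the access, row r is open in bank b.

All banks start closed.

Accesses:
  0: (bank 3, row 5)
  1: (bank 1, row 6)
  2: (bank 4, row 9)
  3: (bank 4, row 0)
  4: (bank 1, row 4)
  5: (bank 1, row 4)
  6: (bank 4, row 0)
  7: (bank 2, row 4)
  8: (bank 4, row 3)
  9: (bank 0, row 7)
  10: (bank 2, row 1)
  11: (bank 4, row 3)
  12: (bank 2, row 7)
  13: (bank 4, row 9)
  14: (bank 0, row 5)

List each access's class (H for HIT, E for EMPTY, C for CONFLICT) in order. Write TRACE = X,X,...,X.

step 0: bank3 None->5 [EMPTY]
step 1: bank1 None->6 [EMPTY]
step 2: bank4 None->9 [EMPTY]
step 3: bank4 9->0 [CONFLICT]
step 4: bank1 6->4 [CONFLICT]
step 5: bank1 4->4 [HIT]
step 6: bank4 0->0 [HIT]
step 7: bank2 None->4 [EMPTY]
step 8: bank4 0->3 [CONFLICT]
step 9: bank0 None->7 [EMPTY]
step 10: bank2 4->1 [CONFLICT]
step 11: bank4 3->3 [HIT]
step 12: bank2 1->7 [CONFLICT]
step 13: bank4 3->9 [CONFLICT]
step 14: bank0 7->5 [CONFLICT]

TRACE = E,E,E,C,C,H,H,E,C,E,C,H,C,C,C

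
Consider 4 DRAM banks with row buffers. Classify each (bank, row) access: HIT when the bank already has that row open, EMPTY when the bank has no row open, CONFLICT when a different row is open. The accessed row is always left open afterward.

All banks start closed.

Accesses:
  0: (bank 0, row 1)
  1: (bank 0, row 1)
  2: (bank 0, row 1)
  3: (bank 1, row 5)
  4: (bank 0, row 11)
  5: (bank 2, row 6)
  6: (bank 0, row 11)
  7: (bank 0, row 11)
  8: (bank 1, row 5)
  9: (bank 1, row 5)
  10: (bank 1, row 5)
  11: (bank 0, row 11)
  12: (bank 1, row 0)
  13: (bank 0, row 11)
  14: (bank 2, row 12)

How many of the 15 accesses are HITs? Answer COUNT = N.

step 0: bank0 None->1 [EMPTY]
step 1: bank0 1->1 [HIT]
step 2: bank0 1->1 [HIT]
step 3: bank1 None->5 [EMPTY]
step 4: bank0 1->11 [CONFLICT]
step 5: bank2 None->6 [EMPTY]
step 6: bank0 11->11 [HIT]
step 7: bank0 11->11 [HIT]
step 8: bank1 5->5 [HIT]
step 9: bank1 5->5 [HIT]
step 10: bank1 5->5 [HIT]
step 11: bank0 11->11 [HIT]
step 12: bank1 5->0 [CONFLICT]
step 13: bank0 11->11 [HIT]
step 14: bank2 6->12 [CONFLICT]

COUNT = 9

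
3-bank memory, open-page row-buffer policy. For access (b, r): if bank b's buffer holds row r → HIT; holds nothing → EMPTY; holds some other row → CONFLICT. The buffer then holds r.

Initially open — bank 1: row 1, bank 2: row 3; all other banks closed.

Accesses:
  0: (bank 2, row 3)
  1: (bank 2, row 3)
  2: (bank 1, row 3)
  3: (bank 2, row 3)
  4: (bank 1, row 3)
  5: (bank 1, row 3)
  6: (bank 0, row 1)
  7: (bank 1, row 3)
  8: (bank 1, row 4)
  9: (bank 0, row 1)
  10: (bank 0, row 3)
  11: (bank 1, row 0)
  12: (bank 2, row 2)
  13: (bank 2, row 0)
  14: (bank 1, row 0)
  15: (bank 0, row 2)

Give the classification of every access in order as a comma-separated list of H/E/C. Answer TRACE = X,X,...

step 0: bank2 3->3 [HIT]
step 1: bank2 3->3 [HIT]
step 2: bank1 1->3 [CONFLICT]
step 3: bank2 3->3 [HIT]
step 4: bank1 3->3 [HIT]
step 5: bank1 3->3 [HIT]
step 6: bank0 None->1 [EMPTY]
step 7: bank1 3->3 [HIT]
step 8: bank1 3->4 [CONFLICT]
step 9: bank0 1->1 [HIT]
step 10: bank0 1->3 [CONFLICT]
step 11: bank1 4->0 [CONFLICT]
step 12: bank2 3->2 [CONFLICT]
step 13: bank2 2->0 [CONFLICT]
step 14: bank1 0->0 [HIT]
step 15: bank0 3->2 [CONFLICT]

TRACE = H,H,C,H,H,H,E,H,C,H,C,C,C,C,H,C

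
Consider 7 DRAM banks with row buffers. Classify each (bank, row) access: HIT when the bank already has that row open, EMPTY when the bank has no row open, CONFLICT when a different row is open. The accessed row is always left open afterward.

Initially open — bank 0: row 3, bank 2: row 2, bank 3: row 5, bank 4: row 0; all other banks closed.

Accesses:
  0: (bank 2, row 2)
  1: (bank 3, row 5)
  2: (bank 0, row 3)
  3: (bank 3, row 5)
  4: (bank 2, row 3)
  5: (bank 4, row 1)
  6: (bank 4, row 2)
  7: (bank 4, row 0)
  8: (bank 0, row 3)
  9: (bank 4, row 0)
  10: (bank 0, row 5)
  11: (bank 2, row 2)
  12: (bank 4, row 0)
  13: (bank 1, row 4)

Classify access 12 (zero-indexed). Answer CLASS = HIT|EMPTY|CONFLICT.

  [0] b2 r2: had r2 ⇒ H
  [1] b3 r5: had r5 ⇒ H
  [2] b0 r3: had r3 ⇒ H
  [3] b3 r5: had r5 ⇒ H
  [4] b2 r3: had r2 ⇒ C
  [5] b4 r1: had r0 ⇒ C
  [6] b4 r2: had r1 ⇒ C
  [7] b4 r0: had r2 ⇒ C
  [8] b0 r3: had r3 ⇒ H
  [9] b4 r0: had r0 ⇒ H
  [10] b0 r5: had r3 ⇒ C
  [11] b2 r2: had r3 ⇒ C
  [12] b4 r0: had r0 ⇒ H
  [13] b1 r4: no row ⇒ E

CLASS = HIT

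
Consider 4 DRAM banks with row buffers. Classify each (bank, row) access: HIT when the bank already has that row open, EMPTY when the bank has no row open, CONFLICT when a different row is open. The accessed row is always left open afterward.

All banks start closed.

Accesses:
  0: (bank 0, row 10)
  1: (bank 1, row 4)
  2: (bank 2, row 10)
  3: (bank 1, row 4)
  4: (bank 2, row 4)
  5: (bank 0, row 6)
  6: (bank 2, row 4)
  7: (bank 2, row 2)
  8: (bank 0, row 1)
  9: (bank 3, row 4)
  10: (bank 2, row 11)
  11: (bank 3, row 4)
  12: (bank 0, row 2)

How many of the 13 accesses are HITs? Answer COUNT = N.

#0 (0,10) E
#1 (1,4) E
#2 (2,10) E
#3 (1,4) H  (was 4)
#4 (2,4) C  (was 10)
#5 (0,6) C  (was 10)
#6 (2,4) H  (was 4)
#7 (2,2) C  (was 4)
#8 (0,1) C  (was 6)
#9 (3,4) E
#10 (2,11) C  (was 2)
#11 (3,4) H  (was 4)
#12 (0,2) C  (was 1)

COUNT = 3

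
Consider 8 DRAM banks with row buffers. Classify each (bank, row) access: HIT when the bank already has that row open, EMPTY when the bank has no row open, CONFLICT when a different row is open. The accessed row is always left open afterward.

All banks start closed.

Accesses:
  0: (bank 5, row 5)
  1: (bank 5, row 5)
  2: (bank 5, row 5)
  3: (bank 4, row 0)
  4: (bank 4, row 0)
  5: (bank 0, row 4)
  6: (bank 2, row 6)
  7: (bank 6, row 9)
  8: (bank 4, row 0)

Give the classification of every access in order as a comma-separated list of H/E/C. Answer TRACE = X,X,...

TRACE = E,H,H,E,H,E,E,E,H

  [0] b5 r5: no row ⇒ E
  [1] b5 r5: had r5 ⇒ H
  [2] b5 r5: had r5 ⇒ H
  [3] b4 r0: no row ⇒ E
  [4] b4 r0: had r0 ⇒ H
  [5] b0 r4: no row ⇒ E
  [6] b2 r6: no row ⇒ E
  [7] b6 r9: no row ⇒ E
  [8] b4 r0: had r0 ⇒ H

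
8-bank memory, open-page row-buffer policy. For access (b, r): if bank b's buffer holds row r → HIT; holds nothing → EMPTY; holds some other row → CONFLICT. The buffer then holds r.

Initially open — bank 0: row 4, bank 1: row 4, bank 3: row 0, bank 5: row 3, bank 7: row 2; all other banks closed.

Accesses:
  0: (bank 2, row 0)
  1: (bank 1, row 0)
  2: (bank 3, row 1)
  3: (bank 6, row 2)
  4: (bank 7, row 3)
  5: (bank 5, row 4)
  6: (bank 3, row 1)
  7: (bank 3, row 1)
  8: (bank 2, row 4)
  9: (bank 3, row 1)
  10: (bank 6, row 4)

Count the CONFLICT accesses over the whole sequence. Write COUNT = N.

COUNT = 6

  [0] b2 r0: no row ⇒ E
  [1] b1 r0: had r4 ⇒ C
  [2] b3 r1: had r0 ⇒ C
  [3] b6 r2: no row ⇒ E
  [4] b7 r3: had r2 ⇒ C
  [5] b5 r4: had r3 ⇒ C
  [6] b3 r1: had r1 ⇒ H
  [7] b3 r1: had r1 ⇒ H
  [8] b2 r4: had r0 ⇒ C
  [9] b3 r1: had r1 ⇒ H
  [10] b6 r4: had r2 ⇒ C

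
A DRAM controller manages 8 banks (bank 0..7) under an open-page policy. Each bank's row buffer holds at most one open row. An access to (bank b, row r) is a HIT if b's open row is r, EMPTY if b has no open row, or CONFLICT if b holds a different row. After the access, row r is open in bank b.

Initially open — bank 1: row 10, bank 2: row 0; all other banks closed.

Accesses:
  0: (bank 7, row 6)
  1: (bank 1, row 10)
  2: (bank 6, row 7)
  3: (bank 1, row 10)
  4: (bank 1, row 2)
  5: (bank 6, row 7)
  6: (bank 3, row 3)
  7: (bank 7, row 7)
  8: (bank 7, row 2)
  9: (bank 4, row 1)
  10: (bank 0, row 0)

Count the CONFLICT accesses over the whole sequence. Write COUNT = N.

COUNT = 3

  [0] b7 r6: no row ⇒ E
  [1] b1 r10: had r10 ⇒ H
  [2] b6 r7: no row ⇒ E
  [3] b1 r10: had r10 ⇒ H
  [4] b1 r2: had r10 ⇒ C
  [5] b6 r7: had r7 ⇒ H
  [6] b3 r3: no row ⇒ E
  [7] b7 r7: had r6 ⇒ C
  [8] b7 r2: had r7 ⇒ C
  [9] b4 r1: no row ⇒ E
  [10] b0 r0: no row ⇒ E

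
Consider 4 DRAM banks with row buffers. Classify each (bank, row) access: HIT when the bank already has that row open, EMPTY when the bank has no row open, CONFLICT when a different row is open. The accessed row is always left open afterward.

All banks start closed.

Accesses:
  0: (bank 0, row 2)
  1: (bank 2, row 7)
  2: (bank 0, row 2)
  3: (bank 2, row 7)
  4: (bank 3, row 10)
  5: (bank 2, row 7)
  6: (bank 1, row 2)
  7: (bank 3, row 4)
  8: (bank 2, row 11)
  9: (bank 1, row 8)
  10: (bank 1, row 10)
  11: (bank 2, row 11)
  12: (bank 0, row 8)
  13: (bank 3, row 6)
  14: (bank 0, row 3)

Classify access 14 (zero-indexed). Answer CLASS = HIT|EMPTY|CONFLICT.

0: bank 0 row 2 — prev None → EMPTY
1: bank 2 row 7 — prev None → EMPTY
2: bank 0 row 2 — prev 2 → HIT
3: bank 2 row 7 — prev 7 → HIT
4: bank 3 row 10 — prev None → EMPTY
5: bank 2 row 7 — prev 7 → HIT
6: bank 1 row 2 — prev None → EMPTY
7: bank 3 row 4 — prev 10 → CONFLICT
8: bank 2 row 11 — prev 7 → CONFLICT
9: bank 1 row 8 — prev 2 → CONFLICT
10: bank 1 row 10 — prev 8 → CONFLICT
11: bank 2 row 11 — prev 11 → HIT
12: bank 0 row 8 — prev 2 → CONFLICT
13: bank 3 row 6 — prev 4 → CONFLICT
14: bank 0 row 3 — prev 8 → CONFLICT

CLASS = CONFLICT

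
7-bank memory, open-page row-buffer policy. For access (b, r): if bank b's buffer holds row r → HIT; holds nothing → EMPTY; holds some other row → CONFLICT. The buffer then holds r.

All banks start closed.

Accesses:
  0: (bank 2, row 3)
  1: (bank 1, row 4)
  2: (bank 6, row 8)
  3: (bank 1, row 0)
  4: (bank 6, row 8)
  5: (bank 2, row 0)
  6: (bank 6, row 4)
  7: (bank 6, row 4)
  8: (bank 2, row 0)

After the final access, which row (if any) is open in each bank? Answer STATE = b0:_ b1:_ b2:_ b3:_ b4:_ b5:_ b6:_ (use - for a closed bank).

step 0: bank2 None->3 [EMPTY]
step 1: bank1 None->4 [EMPTY]
step 2: bank6 None->8 [EMPTY]
step 3: bank1 4->0 [CONFLICT]
step 4: bank6 8->8 [HIT]
step 5: bank2 3->0 [CONFLICT]
step 6: bank6 8->4 [CONFLICT]
step 7: bank6 4->4 [HIT]
step 8: bank2 0->0 [HIT]

STATE = b0:- b1:0 b2:0 b3:- b4:- b5:- b6:4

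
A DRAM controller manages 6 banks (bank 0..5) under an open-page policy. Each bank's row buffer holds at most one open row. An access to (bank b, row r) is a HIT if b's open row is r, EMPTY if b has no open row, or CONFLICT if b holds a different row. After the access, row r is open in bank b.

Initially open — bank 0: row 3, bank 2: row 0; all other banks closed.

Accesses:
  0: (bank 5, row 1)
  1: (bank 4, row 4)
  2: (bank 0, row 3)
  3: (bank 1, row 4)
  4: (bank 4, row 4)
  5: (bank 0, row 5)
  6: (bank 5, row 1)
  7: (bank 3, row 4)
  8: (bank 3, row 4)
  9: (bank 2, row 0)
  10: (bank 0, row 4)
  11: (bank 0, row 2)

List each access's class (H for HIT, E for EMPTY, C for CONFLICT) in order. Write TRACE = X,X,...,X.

step 0: bank5 None->1 [EMPTY]
step 1: bank4 None->4 [EMPTY]
step 2: bank0 3->3 [HIT]
step 3: bank1 None->4 [EMPTY]
step 4: bank4 4->4 [HIT]
step 5: bank0 3->5 [CONFLICT]
step 6: bank5 1->1 [HIT]
step 7: bank3 None->4 [EMPTY]
step 8: bank3 4->4 [HIT]
step 9: bank2 0->0 [HIT]
step 10: bank0 5->4 [CONFLICT]
step 11: bank0 4->2 [CONFLICT]

TRACE = E,E,H,E,H,C,H,E,H,H,C,C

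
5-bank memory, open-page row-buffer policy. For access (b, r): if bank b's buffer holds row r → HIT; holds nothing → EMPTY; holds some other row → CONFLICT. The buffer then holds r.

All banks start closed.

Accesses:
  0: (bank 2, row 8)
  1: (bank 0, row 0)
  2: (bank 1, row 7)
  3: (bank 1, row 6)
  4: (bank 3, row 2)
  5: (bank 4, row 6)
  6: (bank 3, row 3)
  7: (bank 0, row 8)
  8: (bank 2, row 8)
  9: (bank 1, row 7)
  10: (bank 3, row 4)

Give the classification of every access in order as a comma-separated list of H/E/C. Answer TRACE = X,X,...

TRACE = E,E,E,C,E,E,C,C,H,C,C

step 0: bank2 None->8 [EMPTY]
step 1: bank0 None->0 [EMPTY]
step 2: bank1 None->7 [EMPTY]
step 3: bank1 7->6 [CONFLICT]
step 4: bank3 None->2 [EMPTY]
step 5: bank4 None->6 [EMPTY]
step 6: bank3 2->3 [CONFLICT]
step 7: bank0 0->8 [CONFLICT]
step 8: bank2 8->8 [HIT]
step 9: bank1 6->7 [CONFLICT]
step 10: bank3 3->4 [CONFLICT]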